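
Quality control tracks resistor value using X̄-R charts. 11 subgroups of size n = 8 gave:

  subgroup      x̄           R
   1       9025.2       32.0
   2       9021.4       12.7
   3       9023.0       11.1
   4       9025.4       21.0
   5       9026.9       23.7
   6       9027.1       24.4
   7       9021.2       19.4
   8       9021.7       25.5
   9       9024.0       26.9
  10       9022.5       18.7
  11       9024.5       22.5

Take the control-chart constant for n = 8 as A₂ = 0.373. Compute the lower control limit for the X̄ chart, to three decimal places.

9015.833

X̄̄ = (9025.2 + 9021.4 + 9023.0 + 9025.4 + 9026.9 + 9027.1 + 9021.2 + 9021.7 + 9024.0 + 9022.5 + 9024.5) / 11 = 99262.9000 / 11 = 9023.9000
R̄ = (32.0 + 12.7 + 11.1 + 21.0 + 23.7 + 24.4 + 19.4 + 25.5 + 26.9 + 18.7 + 22.5) / 11 = 237.9000 / 11 = 21.6273
LCL = X̄̄ − A₂·R̄ = 9023.9000 − 0.373 × 21.6273 = 9015.8330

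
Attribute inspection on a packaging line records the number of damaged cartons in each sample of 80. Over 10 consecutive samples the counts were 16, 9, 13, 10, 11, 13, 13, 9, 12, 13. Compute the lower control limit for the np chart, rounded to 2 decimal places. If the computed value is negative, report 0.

p̄ = Σdᵢ / (k·n) = 119 / (10 × 80) = 0.14875
LCL = np̄ − 3·√(np̄(1−p̄)) = 11.9000 − 3 × 3.1827 = 2.3518

2.35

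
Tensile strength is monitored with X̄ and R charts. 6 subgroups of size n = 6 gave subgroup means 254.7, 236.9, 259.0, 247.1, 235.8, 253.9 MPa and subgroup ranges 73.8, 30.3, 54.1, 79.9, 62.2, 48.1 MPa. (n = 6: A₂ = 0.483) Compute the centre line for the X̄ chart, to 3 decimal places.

X̄̄ = (254.7 + 236.9 + 259.0 + 247.1 + 235.8 + 253.9) / 6 = 1487.4000 / 6 = 247.9000
CL = X̄̄ = 247.9000

247.900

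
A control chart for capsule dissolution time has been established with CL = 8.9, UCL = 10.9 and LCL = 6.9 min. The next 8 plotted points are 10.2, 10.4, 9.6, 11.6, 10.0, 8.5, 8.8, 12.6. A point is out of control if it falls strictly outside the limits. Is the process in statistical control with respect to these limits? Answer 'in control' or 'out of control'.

out of control

Compare each point to [6.9, 10.9]: sample 4 = 11.6 > UCL; sample 8 = 12.6 > UCL.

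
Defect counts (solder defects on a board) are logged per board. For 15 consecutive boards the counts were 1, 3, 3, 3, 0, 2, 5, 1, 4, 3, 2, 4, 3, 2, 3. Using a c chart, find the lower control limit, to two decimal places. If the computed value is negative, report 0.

c̄ = (1 + 3 + 3 + 3 + 0 + 2 + 5 + 1 + 4 + 3 + 2 + 4 + 3 + 2 + 3) / 15 = 39 / 15 = 2.6000
LCL = c̄ − 3√c̄ = 2.6000 − 3 × 1.6125 = -2.2374 → 0 (cannot be negative)

0.00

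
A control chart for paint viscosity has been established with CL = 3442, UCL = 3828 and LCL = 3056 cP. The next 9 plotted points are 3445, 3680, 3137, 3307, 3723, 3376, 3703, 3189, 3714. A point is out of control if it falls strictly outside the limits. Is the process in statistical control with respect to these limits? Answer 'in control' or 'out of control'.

All 9 points lie within [3056, 3828].

in control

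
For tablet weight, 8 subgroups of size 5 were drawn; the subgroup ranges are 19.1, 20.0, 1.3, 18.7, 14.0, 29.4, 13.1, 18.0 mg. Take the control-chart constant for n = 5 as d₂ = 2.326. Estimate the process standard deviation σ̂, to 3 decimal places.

R̄ = (19.1 + 20.0 + 1.3 + 18.7 + 14.0 + 29.4 + 13.1 + 18.0) / 8 = 16.7000
σ̂ = R̄ / d₂ = 16.7000 / 2.326 = 7.1797

7.180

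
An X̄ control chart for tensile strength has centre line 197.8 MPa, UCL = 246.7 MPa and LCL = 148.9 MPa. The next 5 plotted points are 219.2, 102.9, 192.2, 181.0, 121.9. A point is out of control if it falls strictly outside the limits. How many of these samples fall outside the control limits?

2

Compare each point to [148.9, 246.7]: sample 2 = 102.9 < LCL; sample 5 = 121.9 < LCL.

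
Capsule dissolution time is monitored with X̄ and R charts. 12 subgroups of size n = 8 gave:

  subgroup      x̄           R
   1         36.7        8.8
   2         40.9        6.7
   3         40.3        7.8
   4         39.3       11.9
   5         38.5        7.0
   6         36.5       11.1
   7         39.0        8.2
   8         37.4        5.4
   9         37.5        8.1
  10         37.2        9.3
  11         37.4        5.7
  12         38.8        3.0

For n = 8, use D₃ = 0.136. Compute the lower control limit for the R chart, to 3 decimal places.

R̄ = (8.8 + 6.7 + 7.8 + 11.9 + 7.0 + 11.1 + 8.2 + 5.4 + 8.1 + 9.3 + 5.7 + 3.0) / 12 = 93.0000 / 12 = 7.7500
LCL_R = D₃·R̄ = 0.136 × 7.7500 = 1.0540

1.054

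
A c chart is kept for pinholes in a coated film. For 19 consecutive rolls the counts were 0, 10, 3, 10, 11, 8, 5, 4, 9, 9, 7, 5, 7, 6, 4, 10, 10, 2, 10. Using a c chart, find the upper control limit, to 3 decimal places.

14.689

c̄ = (0 + 10 + 3 + 10 + 11 + 8 + 5 + 4 + 9 + 9 + 7 + 5 + 7 + 6 + 4 + 10 + 10 + 2 + 10) / 19 = 130 / 19 = 6.8421
UCL = c̄ + 3√c̄ = 6.8421 + 3 × √6.8421 = 6.8421 + 3 × 2.6157 = 14.6893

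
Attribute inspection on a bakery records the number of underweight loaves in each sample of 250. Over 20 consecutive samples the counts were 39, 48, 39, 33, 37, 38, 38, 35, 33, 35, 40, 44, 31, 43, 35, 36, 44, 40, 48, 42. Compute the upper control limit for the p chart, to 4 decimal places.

0.2244

p̄ = Σdᵢ / (k·n) = 778 / (20 × 250) = 0.15560
UCL = p̄ + 3·√(p̄(1−p̄)/n) = 0.15560 + 3 × √(0.15560×0.84440/250) = 0.15560 + 3 × 0.02292 = 0.22437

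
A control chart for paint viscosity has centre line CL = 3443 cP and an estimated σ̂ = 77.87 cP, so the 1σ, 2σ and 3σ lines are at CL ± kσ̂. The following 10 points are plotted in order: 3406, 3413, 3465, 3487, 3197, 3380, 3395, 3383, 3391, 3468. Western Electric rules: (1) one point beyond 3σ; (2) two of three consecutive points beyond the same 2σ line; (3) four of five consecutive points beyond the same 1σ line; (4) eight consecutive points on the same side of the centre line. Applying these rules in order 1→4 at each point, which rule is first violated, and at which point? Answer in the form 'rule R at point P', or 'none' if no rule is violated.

Zone of each point (C = within 1σ̂, B = 1σ̂–2σ̂, A = 2σ̂–3σ̂, * = beyond 3σ̂; sign = side of CL): 1:-C, 2:-C, 3:+C, 4:+C, 5:-*, 6:-C, 7:-C, 8:-C, 9:-C, 10:+C
Rule 1 (one point beyond the 3σ limits) is satisfied at point 5.

rule 1 at point 5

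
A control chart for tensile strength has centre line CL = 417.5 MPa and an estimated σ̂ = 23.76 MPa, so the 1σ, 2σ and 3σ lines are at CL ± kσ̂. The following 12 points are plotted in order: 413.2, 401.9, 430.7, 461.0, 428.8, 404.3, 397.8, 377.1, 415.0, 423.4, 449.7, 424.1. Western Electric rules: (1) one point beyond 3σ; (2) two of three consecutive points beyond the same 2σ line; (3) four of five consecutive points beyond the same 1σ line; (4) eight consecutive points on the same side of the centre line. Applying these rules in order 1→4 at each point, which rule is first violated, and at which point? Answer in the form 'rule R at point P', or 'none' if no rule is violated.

none

Zone of each point (C = within 1σ̂, B = 1σ̂–2σ̂, A = 2σ̂–3σ̂, * = beyond 3σ̂; sign = side of CL): 1:-C, 2:-C, 3:+C, 4:+B, 5:+C, 6:-C, 7:-C, 8:-B, 9:-C, 10:+C, 11:+B, 12:+C
No rule fires across all 12 points.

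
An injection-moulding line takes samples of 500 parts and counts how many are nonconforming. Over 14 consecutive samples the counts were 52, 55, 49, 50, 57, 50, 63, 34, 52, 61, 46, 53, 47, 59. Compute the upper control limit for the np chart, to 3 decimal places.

72.477

p̄ = Σdᵢ / (k·n) = 728 / (14 × 500) = 0.10400
UCL = np̄ + 3·√(np̄(1−p̄)) = 52.0000 + 3 × √(52.0000×0.89600) = 52.0000 + 3 × 6.8258 = 72.4775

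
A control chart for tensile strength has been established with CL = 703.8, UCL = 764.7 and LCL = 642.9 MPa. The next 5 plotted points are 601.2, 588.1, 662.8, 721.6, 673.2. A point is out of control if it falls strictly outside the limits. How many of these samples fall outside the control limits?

Compare each point to [642.9, 764.7]: sample 1 = 601.2 < LCL; sample 2 = 588.1 < LCL.

2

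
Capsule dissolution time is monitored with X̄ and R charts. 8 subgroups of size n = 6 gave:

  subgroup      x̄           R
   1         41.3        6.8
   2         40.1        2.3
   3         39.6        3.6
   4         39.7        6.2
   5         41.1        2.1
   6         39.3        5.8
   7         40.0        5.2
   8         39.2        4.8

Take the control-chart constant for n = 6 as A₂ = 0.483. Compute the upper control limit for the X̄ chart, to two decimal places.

X̄̄ = (41.3 + 40.1 + 39.6 + 39.7 + 41.1 + 39.3 + 40.0 + 39.2) / 8 = 320.3000 / 8 = 40.0375
R̄ = (6.8 + 2.3 + 3.6 + 6.2 + 2.1 + 5.8 + 5.2 + 4.8) / 8 = 36.8000 / 8 = 4.6000
UCL = X̄̄ + A₂·R̄ = 40.0375 + 0.483 × 4.6000 = 42.2593

42.26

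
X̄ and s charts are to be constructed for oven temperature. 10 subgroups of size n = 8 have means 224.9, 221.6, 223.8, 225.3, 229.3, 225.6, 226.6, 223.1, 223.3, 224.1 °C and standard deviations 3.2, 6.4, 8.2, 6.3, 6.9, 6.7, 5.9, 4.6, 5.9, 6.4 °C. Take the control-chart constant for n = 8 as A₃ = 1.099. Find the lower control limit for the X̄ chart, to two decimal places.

X̄̄ = (224.9 + 221.6 + 223.8 + 225.3 + 229.3 + 225.6 + 226.6 + 223.1 + 223.3 + 224.1) / 10 = 224.7600
s̄ = (3.2 + 6.4 + 8.2 + 6.3 + 6.9 + 6.7 + 5.9 + 4.6 + 5.9 + 6.4) / 10 = 6.0500
LCL = X̄̄ − A₃·s̄ = 224.7600 − 1.099 × 6.0500 = 218.1110

218.11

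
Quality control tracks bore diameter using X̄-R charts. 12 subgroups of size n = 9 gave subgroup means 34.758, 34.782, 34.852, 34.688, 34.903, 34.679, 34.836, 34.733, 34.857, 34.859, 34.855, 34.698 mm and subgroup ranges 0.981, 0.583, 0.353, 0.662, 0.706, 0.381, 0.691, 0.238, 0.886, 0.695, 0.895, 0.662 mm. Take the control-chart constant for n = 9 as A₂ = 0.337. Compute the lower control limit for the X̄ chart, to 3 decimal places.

34.574

X̄̄ = (34.758 + 34.782 + 34.852 + 34.688 + 34.903 + 34.679 + 34.836 + 34.733 + 34.857 + 34.859 + 34.855 + 34.698) / 12 = 417.5000 / 12 = 34.7917
R̄ = (0.981 + 0.583 + 0.353 + 0.662 + 0.706 + 0.381 + 0.691 + 0.238 + 0.886 + 0.695 + 0.895 + 0.662) / 12 = 7.7330 / 12 = 0.6444
LCL = X̄̄ − A₂·R̄ = 34.7917 − 0.337 × 0.6444 = 34.5745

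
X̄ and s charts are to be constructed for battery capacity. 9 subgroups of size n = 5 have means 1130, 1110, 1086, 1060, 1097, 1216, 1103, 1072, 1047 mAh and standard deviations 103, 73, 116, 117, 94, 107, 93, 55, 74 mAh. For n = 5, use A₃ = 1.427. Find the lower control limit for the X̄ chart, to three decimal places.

X̄̄ = (1130 + 1110 + 1086 + 1060 + 1097 + 1216 + 1103 + 1072 + 1047) / 9 = 1102.3333
s̄ = (103 + 73 + 116 + 117 + 94 + 107 + 93 + 55 + 74) / 9 = 92.4444
LCL = X̄̄ − A₃·s̄ = 1102.3333 − 1.427 × 92.4444 = 970.4151

970.415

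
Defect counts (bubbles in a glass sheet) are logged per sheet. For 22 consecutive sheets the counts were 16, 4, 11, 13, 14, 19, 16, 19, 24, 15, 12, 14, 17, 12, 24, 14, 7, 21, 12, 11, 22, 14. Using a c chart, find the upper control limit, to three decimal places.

26.682

c̄ = (16 + 4 + 11 + 13 + 14 + 19 + 16 + 19 + 24 + 15 + 12 + 14 + 17 + 12 + 24 + 14 + 7 + 21 + 12 + 11 + 22 + 14) / 22 = 331 / 22 = 15.0455
UCL = c̄ + 3√c̄ = 15.0455 + 3 × √15.0455 = 15.0455 + 3 × 3.8788 = 26.6820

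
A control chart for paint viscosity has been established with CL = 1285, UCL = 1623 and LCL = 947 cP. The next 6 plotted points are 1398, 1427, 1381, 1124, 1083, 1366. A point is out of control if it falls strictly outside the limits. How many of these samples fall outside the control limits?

0

All 6 points lie within [947, 1623].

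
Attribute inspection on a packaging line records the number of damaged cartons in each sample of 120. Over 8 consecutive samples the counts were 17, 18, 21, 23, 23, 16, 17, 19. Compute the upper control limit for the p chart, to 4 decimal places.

0.2609

p̄ = Σdᵢ / (k·n) = 154 / (8 × 120) = 0.16042
UCL = p̄ + 3·√(p̄(1−p̄)/n) = 0.16042 + 3 × √(0.16042×0.83958/120) = 0.16042 + 3 × 0.03350 = 0.26092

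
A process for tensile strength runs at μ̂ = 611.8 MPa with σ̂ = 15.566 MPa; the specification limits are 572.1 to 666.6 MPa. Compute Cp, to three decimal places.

1.012

Cp = (USL − LSL) / (6σ̂) = (666.6 − 572.1) / (6 × 15.566) = 94.5000 / 93.3960 = 1.0118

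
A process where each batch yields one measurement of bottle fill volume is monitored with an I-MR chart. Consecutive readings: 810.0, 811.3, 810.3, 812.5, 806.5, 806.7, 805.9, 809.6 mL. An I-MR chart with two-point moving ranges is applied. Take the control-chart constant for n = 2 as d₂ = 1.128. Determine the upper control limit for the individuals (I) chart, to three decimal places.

X̄ = (810.0 + 811.3 + 810.3 + 812.5 + 806.5 + 806.7 + 805.9 + 809.6) / 8 = 809.1000
Moving ranges: 1.3, 1.0, 2.2, 6.0, 0.2, 0.8, 3.7; M̄R̄ = 15.2000 / 7 = 2.1714
UCL = X̄ + 3·M̄R̄/d₂ = 809.1000 + 3 × 2.1714 / 1.128 = 814.8751

814.875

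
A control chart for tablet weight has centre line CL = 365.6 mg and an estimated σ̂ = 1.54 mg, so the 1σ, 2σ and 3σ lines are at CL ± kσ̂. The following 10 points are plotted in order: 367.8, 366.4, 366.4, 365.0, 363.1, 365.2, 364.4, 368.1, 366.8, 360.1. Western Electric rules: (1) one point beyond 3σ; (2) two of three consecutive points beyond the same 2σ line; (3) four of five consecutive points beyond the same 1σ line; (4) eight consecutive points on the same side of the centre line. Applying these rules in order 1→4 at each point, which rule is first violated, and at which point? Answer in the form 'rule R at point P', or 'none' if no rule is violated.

Zone of each point (C = within 1σ̂, B = 1σ̂–2σ̂, A = 2σ̂–3σ̂, * = beyond 3σ̂; sign = side of CL): 1:+B, 2:+C, 3:+C, 4:-C, 5:-B, 6:-C, 7:-C, 8:+B, 9:+C, 10:-*
Rule 1 (one point beyond the 3σ limits) is satisfied at point 10.

rule 1 at point 10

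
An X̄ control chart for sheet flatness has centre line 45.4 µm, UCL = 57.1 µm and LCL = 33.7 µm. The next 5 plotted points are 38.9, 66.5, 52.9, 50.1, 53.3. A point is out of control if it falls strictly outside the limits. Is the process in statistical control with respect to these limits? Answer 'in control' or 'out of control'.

out of control

Compare each point to [33.7, 57.1]: sample 2 = 66.5 > UCL.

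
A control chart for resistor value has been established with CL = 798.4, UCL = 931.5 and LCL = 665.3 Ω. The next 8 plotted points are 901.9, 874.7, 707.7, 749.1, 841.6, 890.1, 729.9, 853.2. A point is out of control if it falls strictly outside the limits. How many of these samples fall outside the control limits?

0

All 8 points lie within [665.3, 931.5].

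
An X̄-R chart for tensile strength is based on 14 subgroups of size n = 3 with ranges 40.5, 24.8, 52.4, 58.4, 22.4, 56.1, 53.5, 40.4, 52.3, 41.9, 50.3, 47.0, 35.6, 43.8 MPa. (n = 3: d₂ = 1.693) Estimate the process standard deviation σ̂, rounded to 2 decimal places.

R̄ = (40.5 + 24.8 + 52.4 + 58.4 + 22.4 + 56.1 + 53.5 + 40.4 + 52.3 + 41.9 + 50.3 + 47.0 + 35.6 + 43.8) / 14 = 44.2429
σ̂ = R̄ / d₂ = 44.2429 / 1.693 = 26.1328

26.13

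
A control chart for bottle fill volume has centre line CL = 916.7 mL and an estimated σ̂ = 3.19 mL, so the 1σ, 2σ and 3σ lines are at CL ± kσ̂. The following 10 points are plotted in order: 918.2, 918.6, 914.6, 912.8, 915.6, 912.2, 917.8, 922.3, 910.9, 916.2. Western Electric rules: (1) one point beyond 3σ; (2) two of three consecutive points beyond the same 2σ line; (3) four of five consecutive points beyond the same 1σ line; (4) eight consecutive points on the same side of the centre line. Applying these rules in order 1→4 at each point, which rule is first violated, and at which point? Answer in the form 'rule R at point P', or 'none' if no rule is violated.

Zone of each point (C = within 1σ̂, B = 1σ̂–2σ̂, A = 2σ̂–3σ̂, * = beyond 3σ̂; sign = side of CL): 1:+C, 2:+C, 3:-C, 4:-B, 5:-C, 6:-B, 7:+C, 8:+B, 9:-B, 10:-C
No rule fires across all 10 points.

none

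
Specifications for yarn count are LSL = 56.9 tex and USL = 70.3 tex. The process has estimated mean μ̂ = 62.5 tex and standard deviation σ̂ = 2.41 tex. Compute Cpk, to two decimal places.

Cpu = (USL − μ̂) / (3σ̂) = (70.3 − 62.5) / (3 × 2.41) = 1.0788; Cpl = (μ̂ − LSL) / (3σ̂) = (62.5 − 56.9) / (3 × 2.41) = 0.7746; Cpk = min(Cpu, Cpl) = 0.7746

0.77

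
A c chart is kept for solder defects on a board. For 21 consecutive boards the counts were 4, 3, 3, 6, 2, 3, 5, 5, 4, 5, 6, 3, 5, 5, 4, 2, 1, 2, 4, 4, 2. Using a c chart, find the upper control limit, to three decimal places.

c̄ = (4 + 3 + 3 + 6 + 2 + 3 + 5 + 5 + 4 + 5 + 6 + 3 + 5 + 5 + 4 + 2 + 1 + 2 + 4 + 4 + 2) / 21 = 78 / 21 = 3.7143
UCL = c̄ + 3√c̄ = 3.7143 + 3 × √3.7143 = 3.7143 + 3 × 1.9272 = 9.4960

9.496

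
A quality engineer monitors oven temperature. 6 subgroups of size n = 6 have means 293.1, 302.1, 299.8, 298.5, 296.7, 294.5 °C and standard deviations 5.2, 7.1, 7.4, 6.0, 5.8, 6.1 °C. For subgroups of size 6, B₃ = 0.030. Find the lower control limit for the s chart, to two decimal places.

s̄ = (5.2 + 7.1 + 7.4 + 6.0 + 5.8 + 6.1) / 6 = 6.2667
LCL_s = B₃·s̄ = 0.030 × 6.2667 = 0.1880

0.19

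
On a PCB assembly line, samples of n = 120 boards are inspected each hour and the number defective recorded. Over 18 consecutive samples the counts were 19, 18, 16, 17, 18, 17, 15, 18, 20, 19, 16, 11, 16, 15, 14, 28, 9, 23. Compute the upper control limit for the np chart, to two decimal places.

28.67

p̄ = Σdᵢ / (k·n) = 309 / (18 × 120) = 0.14306
UCL = np̄ + 3·√(np̄(1−p̄)) = 17.1667 + 3 × √(17.1667×0.85694) = 17.1667 + 3 × 3.8355 = 28.6731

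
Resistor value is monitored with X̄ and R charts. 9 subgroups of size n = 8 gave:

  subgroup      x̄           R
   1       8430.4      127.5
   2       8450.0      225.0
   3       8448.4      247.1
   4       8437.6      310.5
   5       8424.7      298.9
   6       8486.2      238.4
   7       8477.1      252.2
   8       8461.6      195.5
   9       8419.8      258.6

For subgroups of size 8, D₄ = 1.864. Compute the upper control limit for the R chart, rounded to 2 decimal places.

446.06

R̄ = (127.5 + 225.0 + 247.1 + 310.5 + 298.9 + 238.4 + 252.2 + 195.5 + 258.6) / 9 = 2153.7000 / 9 = 239.3000
UCL_R = D₄·R̄ = 1.864 × 239.3000 = 446.0552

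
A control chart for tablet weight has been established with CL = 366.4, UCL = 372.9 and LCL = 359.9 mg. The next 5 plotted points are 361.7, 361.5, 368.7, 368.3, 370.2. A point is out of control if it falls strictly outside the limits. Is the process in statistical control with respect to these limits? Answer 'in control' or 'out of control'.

All 5 points lie within [359.9, 372.9].

in control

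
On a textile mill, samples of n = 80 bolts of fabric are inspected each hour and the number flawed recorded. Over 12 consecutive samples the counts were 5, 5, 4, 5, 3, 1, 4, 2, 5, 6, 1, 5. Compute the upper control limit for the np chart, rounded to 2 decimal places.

p̄ = Σdᵢ / (k·n) = 46 / (12 × 80) = 0.04792
UCL = np̄ + 3·√(np̄(1−p̄)) = 3.8333 + 3 × √(3.8333×0.95208) = 3.8333 + 3 × 1.9104 = 9.5646

9.56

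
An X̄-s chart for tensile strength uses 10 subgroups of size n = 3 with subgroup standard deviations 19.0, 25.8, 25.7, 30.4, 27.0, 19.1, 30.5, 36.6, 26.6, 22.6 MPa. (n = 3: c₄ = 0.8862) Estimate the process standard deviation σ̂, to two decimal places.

29.71

s̄ = (19.0 + 25.8 + 25.7 + 30.4 + 27.0 + 19.1 + 30.5 + 36.6 + 26.6 + 22.6) / 10 = 26.3300
σ̂ = s̄ / c₄ = 26.3300 / 0.8862 = 29.7111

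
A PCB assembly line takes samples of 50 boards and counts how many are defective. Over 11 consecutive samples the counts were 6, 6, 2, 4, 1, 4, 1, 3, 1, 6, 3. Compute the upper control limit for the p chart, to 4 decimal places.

p̄ = Σdᵢ / (k·n) = 37 / (11 × 50) = 0.06727
UCL = p̄ + 3·√(p̄(1−p̄)/n) = 0.06727 + 3 × √(0.06727×0.93273/50) = 0.06727 + 3 × 0.03543 = 0.17355

0.1735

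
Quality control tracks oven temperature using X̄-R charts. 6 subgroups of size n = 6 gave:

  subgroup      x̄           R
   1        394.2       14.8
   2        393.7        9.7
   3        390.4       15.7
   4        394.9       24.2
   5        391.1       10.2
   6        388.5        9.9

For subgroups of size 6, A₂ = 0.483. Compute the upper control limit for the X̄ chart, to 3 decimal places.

398.936

X̄̄ = (394.2 + 393.7 + 390.4 + 394.9 + 391.1 + 388.5) / 6 = 2352.8000 / 6 = 392.1333
R̄ = (14.8 + 9.7 + 15.7 + 24.2 + 10.2 + 9.9) / 6 = 84.5000 / 6 = 14.0833
UCL = X̄̄ + A₂·R̄ = 392.1333 + 0.483 × 14.0833 = 398.9356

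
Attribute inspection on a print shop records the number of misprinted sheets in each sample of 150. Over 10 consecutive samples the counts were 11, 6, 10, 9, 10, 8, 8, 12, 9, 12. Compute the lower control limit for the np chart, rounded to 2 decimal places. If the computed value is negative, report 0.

0.55

p̄ = Σdᵢ / (k·n) = 95 / (10 × 150) = 0.06333
LCL = np̄ − 3·√(np̄(1−p̄)) = 9.5000 − 3 × 2.9830 = 0.5510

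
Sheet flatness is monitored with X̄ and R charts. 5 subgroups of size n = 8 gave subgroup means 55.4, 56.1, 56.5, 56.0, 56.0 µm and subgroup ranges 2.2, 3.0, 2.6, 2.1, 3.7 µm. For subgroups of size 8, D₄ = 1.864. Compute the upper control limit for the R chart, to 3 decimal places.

R̄ = (2.2 + 3.0 + 2.6 + 2.1 + 3.7) / 5 = 13.6000 / 5 = 2.7200
UCL_R = D₄·R̄ = 1.864 × 2.7200 = 5.0701

5.070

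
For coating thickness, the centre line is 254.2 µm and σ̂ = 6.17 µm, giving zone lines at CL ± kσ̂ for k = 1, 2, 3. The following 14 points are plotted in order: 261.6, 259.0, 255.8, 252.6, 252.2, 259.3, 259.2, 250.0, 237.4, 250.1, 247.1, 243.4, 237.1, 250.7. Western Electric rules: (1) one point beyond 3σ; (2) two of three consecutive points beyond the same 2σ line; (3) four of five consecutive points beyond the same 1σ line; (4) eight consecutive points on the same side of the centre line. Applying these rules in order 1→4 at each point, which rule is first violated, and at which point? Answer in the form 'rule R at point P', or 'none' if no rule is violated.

rule 3 at point 13

Zone of each point (C = within 1σ̂, B = 1σ̂–2σ̂, A = 2σ̂–3σ̂, * = beyond 3σ̂; sign = side of CL): 1:+B, 2:+C, 3:+C, 4:-C, 5:-C, 6:+C, 7:+C, 8:-C, 9:-A, 10:-C, 11:-B, 12:-B, 13:-A, 14:-C
Rule 3 (four of five consecutive points beyond the same 1σ limit) is satisfied at point 13.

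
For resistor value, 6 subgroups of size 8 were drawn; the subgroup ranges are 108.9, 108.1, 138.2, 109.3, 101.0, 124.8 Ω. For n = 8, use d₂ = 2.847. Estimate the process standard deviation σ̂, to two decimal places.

40.41

R̄ = (108.9 + 108.1 + 138.2 + 109.3 + 101.0 + 124.8) / 6 = 115.0500
σ̂ = R̄ / d₂ = 115.0500 / 2.847 = 40.4110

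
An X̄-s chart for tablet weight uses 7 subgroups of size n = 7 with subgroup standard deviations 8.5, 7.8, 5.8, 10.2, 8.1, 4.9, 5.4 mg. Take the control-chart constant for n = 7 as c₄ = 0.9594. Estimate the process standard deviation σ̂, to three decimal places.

s̄ = (8.5 + 7.8 + 5.8 + 10.2 + 8.1 + 4.9 + 5.4) / 7 = 7.2429
σ̂ = s̄ / c₄ = 7.2429 / 0.9594 = 7.5494

7.549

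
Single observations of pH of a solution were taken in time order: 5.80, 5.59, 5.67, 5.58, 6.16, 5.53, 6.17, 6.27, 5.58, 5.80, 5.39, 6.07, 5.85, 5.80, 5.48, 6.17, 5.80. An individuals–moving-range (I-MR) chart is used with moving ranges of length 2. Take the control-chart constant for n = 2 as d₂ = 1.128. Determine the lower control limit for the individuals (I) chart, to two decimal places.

4.81

X̄ = (5.80 + 5.59 + 5.67 + 5.58 + 6.16 + 5.53 + 6.17 + 6.27 + 5.58 + 5.80 + 5.39 + 6.07 + 5.85 + 5.80 + 5.48 + 6.17 + 5.80) / 17 = 5.8065
Moving ranges: 0.21, 0.08, 0.09, 0.58, 0.63, 0.64, 0.10, 0.69, 0.22, 0.41, 0.68, 0.22, 0.05, 0.32, 0.69, 0.37; M̄R̄ = 5.9800 / 16 = 0.3737
LCL = X̄ − 3·M̄R̄/d₂ = 5.8065 − 3 × 0.3737 / 1.128 = 4.8125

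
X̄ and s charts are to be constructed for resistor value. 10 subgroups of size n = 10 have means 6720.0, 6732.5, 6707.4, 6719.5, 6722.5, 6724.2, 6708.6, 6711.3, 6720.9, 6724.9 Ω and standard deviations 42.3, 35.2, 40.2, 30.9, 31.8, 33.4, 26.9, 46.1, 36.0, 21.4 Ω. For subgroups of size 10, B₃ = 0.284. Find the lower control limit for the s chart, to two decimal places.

s̄ = (42.3 + 35.2 + 40.2 + 30.9 + 31.8 + 33.4 + 26.9 + 46.1 + 36.0 + 21.4) / 10 = 34.4200
LCL_s = B₃·s̄ = 0.284 × 34.4200 = 9.7753

9.78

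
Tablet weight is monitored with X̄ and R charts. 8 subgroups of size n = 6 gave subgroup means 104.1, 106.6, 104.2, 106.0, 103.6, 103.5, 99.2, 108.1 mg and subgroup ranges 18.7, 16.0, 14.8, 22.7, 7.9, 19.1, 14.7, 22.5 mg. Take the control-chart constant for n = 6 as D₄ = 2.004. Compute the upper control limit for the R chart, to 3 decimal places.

34.168

R̄ = (18.7 + 16.0 + 14.8 + 22.7 + 7.9 + 19.1 + 14.7 + 22.5) / 8 = 136.4000 / 8 = 17.0500
UCL_R = D₄·R̄ = 2.004 × 17.0500 = 34.1682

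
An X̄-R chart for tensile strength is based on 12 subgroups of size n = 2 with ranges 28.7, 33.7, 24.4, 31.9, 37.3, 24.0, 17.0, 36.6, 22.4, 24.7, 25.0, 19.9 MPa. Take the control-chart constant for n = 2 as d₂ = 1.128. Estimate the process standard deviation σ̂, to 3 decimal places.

R̄ = (28.7 + 33.7 + 24.4 + 31.9 + 37.3 + 24.0 + 17.0 + 36.6 + 22.4 + 24.7 + 25.0 + 19.9) / 12 = 27.1333
σ̂ = R̄ / d₂ = 27.1333 / 1.128 = 24.0544

24.054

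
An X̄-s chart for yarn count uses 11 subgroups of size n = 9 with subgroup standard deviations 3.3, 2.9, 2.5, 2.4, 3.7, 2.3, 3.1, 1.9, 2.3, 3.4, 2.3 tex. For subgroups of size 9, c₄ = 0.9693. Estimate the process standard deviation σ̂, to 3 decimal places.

s̄ = (3.3 + 2.9 + 2.5 + 2.4 + 3.7 + 2.3 + 3.1 + 1.9 + 2.3 + 3.4 + 2.3) / 11 = 2.7364
σ̂ = s̄ / c₄ = 2.7364 / 0.9693 = 2.8230

2.823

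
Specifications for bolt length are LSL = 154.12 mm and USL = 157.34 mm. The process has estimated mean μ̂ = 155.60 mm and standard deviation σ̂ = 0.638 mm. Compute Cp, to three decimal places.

Cp = (USL − LSL) / (6σ̂) = (157.34 − 154.12) / (6 × 0.638) = 3.2200 / 3.8280 = 0.8412

0.841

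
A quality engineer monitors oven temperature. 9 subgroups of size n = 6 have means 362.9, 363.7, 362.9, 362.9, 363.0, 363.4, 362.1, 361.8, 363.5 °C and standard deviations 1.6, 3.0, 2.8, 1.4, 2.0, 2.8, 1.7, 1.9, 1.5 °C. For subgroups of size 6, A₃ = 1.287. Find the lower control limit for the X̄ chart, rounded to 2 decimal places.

360.24

X̄̄ = (362.9 + 363.7 + 362.9 + 362.9 + 363.0 + 363.4 + 362.1 + 361.8 + 363.5) / 9 = 362.9111
s̄ = (1.6 + 3.0 + 2.8 + 1.4 + 2.0 + 2.8 + 1.7 + 1.9 + 1.5) / 9 = 2.0778
LCL = X̄̄ − A₃·s̄ = 362.9111 − 1.287 × 2.0778 = 360.2370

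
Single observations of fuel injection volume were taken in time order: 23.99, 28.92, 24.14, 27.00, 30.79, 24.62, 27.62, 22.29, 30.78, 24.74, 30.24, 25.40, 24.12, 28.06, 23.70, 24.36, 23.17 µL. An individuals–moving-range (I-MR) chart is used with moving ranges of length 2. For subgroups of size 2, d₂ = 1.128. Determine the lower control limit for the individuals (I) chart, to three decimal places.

X̄ = (23.99 + 28.92 + 24.14 + 27.00 + 30.79 + 24.62 + 27.62 + 22.29 + 30.78 + 24.74 + 30.24 + 25.40 + 24.12 + 28.06 + 23.70 + 24.36 + 23.17) / 17 = 26.1141
Moving ranges: 4.93, 4.78, 2.86, 3.79, 6.17, 3.00, 5.33, 8.49, 6.04, 5.50, 4.84, 1.28, 3.94, 4.36, 0.66, 1.19; M̄R̄ = 67.1600 / 16 = 4.1975
LCL = X̄ − 3·M̄R̄/d₂ = 26.1141 − 3 × 4.1975 / 1.128 = 14.9506

14.951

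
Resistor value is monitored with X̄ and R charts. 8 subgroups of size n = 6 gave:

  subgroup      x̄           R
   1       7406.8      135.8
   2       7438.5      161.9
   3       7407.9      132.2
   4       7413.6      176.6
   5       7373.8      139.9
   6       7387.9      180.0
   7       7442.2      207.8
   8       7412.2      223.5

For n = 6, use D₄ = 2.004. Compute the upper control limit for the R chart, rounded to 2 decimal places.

340.10

R̄ = (135.8 + 161.9 + 132.2 + 176.6 + 139.9 + 180.0 + 207.8 + 223.5) / 8 = 1357.7000 / 8 = 169.7125
UCL_R = D₄·R̄ = 2.004 × 169.7125 = 340.1039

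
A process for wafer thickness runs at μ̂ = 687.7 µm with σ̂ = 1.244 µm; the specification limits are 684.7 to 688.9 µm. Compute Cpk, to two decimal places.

0.32

Cpu = (USL − μ̂) / (3σ̂) = (688.9 − 687.7) / (3 × 1.244) = 0.3215; Cpl = (μ̂ − LSL) / (3σ̂) = (687.7 − 684.7) / (3 × 1.244) = 0.8039; Cpk = min(Cpu, Cpl) = 0.3215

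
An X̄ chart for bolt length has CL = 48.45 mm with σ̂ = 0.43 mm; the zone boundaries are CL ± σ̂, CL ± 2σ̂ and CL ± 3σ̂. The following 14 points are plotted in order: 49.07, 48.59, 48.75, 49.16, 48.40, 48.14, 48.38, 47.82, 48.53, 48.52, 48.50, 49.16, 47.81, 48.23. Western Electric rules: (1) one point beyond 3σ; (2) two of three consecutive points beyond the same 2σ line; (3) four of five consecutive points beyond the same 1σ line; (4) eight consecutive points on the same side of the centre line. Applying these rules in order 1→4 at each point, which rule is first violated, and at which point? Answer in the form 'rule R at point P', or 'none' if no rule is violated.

Zone of each point (C = within 1σ̂, B = 1σ̂–2σ̂, A = 2σ̂–3σ̂, * = beyond 3σ̂; sign = side of CL): 1:+B, 2:+C, 3:+C, 4:+B, 5:-C, 6:-C, 7:-C, 8:-B, 9:+C, 10:+C, 11:+C, 12:+B, 13:-B, 14:-C
No rule fires across all 14 points.

none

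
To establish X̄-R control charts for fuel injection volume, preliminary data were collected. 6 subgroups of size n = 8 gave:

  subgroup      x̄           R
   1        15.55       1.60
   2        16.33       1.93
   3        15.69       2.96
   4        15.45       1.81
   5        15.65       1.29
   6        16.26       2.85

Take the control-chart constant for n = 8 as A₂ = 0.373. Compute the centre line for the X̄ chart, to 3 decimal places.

15.822

X̄̄ = (15.55 + 16.33 + 15.69 + 15.45 + 15.65 + 16.26) / 6 = 94.9300 / 6 = 15.8217
CL = X̄̄ = 15.8217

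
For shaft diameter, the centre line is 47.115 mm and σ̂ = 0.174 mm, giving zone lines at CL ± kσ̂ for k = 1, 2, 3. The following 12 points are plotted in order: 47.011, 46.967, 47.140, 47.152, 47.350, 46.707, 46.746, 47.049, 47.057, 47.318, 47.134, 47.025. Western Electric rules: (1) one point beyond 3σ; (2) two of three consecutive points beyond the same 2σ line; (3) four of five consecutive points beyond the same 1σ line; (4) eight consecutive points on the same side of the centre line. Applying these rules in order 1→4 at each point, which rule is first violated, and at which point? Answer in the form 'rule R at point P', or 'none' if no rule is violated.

Zone of each point (C = within 1σ̂, B = 1σ̂–2σ̂, A = 2σ̂–3σ̂, * = beyond 3σ̂; sign = side of CL): 1:-C, 2:-C, 3:+C, 4:+C, 5:+B, 6:-A, 7:-A, 8:-C, 9:-C, 10:+B, 11:+C, 12:-C
Rule 2 (two of three consecutive points beyond the same 2σ limit) is satisfied at point 7.

rule 2 at point 7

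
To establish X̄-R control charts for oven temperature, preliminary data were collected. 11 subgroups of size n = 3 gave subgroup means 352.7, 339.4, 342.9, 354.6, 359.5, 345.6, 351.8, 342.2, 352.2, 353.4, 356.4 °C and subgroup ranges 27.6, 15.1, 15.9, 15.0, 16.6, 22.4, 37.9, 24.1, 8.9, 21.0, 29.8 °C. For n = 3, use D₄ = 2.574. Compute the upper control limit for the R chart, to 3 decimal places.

R̄ = (27.6 + 15.1 + 15.9 + 15.0 + 16.6 + 22.4 + 37.9 + 24.1 + 8.9 + 21.0 + 29.8) / 11 = 234.3000 / 11 = 21.3000
UCL_R = D₄·R̄ = 2.574 × 21.3000 = 54.8262

54.826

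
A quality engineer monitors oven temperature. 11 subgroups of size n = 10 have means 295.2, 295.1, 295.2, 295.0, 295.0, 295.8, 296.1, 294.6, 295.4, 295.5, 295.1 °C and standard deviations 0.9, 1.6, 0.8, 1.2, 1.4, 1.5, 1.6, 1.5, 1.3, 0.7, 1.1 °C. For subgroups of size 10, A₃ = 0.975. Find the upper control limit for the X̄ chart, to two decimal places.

296.48

X̄̄ = (295.2 + 295.1 + 295.2 + 295.0 + 295.0 + 295.8 + 296.1 + 294.6 + 295.4 + 295.5 + 295.1) / 11 = 295.2727
s̄ = (0.9 + 1.6 + 0.8 + 1.2 + 1.4 + 1.5 + 1.6 + 1.5 + 1.3 + 0.7 + 1.1) / 11 = 1.2364
UCL = X̄̄ + A₃·s̄ = 295.2727 + 0.975 × 1.2364 = 296.4782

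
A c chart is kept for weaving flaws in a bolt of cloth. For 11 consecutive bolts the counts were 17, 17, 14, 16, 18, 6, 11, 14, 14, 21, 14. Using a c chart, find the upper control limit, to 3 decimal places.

26.240

c̄ = (17 + 17 + 14 + 16 + 18 + 6 + 11 + 14 + 14 + 21 + 14) / 11 = 162 / 11 = 14.7273
UCL = c̄ + 3√c̄ = 14.7273 + 3 × √14.7273 = 14.7273 + 3 × 3.8376 = 26.2401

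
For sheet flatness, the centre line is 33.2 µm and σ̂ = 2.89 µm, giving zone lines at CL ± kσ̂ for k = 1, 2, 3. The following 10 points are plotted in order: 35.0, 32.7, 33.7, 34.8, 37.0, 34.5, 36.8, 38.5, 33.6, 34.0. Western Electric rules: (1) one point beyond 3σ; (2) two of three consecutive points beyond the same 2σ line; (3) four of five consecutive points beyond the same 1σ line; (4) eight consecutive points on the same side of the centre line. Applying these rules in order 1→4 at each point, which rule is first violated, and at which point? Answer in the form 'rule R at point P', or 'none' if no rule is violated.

rule 4 at point 10

Zone of each point (C = within 1σ̂, B = 1σ̂–2σ̂, A = 2σ̂–3σ̂, * = beyond 3σ̂; sign = side of CL): 1:+C, 2:-C, 3:+C, 4:+C, 5:+B, 6:+C, 7:+B, 8:+B, 9:+C, 10:+C
Rule 4 (eight consecutive points on the same side of the centre line) is satisfied at point 10.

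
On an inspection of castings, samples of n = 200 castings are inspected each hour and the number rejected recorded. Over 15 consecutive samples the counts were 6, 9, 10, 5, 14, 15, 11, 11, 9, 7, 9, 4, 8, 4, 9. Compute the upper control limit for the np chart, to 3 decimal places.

p̄ = Σdᵢ / (k·n) = 131 / (15 × 200) = 0.04367
UCL = np̄ + 3·√(np̄(1−p̄)) = 8.7333 + 3 × √(8.7333×0.95633) = 8.7333 + 3 × 2.8900 = 17.4033

17.403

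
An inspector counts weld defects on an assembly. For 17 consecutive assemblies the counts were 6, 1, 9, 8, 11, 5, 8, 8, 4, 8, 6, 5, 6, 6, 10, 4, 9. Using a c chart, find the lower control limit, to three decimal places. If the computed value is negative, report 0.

0.000

c̄ = (6 + 1 + 9 + 8 + 11 + 5 + 8 + 8 + 4 + 8 + 6 + 5 + 6 + 6 + 10 + 4 + 9) / 17 = 114 / 17 = 6.7059
LCL = c̄ − 3√c̄ = 6.7059 − 3 × 2.5896 = -1.0628 → 0 (cannot be negative)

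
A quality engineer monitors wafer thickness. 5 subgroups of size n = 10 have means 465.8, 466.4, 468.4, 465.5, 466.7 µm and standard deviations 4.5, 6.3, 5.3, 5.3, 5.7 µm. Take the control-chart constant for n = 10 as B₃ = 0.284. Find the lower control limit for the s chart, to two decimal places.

s̄ = (4.5 + 6.3 + 5.3 + 5.3 + 5.7) / 5 = 5.4200
LCL_s = B₃·s̄ = 0.284 × 5.4200 = 1.5393

1.54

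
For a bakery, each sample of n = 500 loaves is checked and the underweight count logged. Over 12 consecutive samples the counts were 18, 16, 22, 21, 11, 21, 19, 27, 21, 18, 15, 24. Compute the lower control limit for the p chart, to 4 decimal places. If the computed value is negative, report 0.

0.0129

p̄ = Σdᵢ / (k·n) = 233 / (12 × 500) = 0.03883
LCL = p̄ − 3·√(p̄(1−p̄)/n) = 0.03883 − 3 × 0.00864 = 0.01291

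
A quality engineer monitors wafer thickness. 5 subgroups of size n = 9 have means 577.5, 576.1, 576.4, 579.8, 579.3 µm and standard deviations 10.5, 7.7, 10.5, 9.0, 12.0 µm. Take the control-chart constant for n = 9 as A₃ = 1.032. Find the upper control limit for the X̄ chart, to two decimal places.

X̄̄ = (577.5 + 576.1 + 576.4 + 579.8 + 579.3) / 5 = 577.8200
s̄ = (10.5 + 7.7 + 10.5 + 9.0 + 12.0) / 5 = 9.9400
UCL = X̄̄ + A₃·s̄ = 577.8200 + 1.032 × 9.9400 = 588.0781

588.08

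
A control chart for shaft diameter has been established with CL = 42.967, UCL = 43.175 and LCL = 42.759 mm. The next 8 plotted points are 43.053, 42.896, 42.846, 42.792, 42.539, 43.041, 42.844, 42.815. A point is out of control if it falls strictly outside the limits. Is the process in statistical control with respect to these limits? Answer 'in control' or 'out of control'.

Compare each point to [42.759, 43.175]: sample 5 = 42.539 < LCL.

out of control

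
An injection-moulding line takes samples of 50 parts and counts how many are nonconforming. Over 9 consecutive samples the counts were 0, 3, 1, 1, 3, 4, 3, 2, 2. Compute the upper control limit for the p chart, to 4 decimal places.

p̄ = Σdᵢ / (k·n) = 19 / (9 × 50) = 0.04222
UCL = p̄ + 3·√(p̄(1−p̄)/n) = 0.04222 + 3 × √(0.04222×0.95778/50) = 0.04222 + 3 × 0.02844 = 0.12754

0.1275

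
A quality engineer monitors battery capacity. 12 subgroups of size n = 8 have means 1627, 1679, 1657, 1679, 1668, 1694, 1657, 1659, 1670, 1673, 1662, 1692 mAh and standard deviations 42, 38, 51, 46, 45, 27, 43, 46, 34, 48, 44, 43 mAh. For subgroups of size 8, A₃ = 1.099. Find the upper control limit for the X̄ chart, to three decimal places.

1714.516

X̄̄ = (1627 + 1679 + 1657 + 1679 + 1668 + 1694 + 1657 + 1659 + 1670 + 1673 + 1662 + 1692) / 12 = 1668.0833
s̄ = (42 + 38 + 51 + 46 + 45 + 27 + 43 + 46 + 34 + 48 + 44 + 43) / 12 = 42.2500
UCL = X̄̄ + A₃·s̄ = 1668.0833 + 1.099 × 42.2500 = 1714.5161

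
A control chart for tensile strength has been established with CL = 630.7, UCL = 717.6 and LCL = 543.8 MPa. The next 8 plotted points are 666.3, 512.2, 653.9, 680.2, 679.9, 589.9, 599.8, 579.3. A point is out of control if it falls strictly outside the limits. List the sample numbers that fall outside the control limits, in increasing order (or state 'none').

Compare each point to [543.8, 717.6]: sample 2 = 512.2 < LCL.

2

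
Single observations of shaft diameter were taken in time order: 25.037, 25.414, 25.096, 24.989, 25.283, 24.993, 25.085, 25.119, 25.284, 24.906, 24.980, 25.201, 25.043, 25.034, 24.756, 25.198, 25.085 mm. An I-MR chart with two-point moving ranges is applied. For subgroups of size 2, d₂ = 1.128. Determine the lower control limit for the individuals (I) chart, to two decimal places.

X̄ = (25.037 + 25.414 + 25.096 + 24.989 + 25.283 + 24.993 + 25.085 + 25.119 + 25.284 + 24.906 + 24.980 + 25.201 + 25.043 + 25.034 + 24.756 + 25.198 + 25.085) / 17 = 25.0884
Moving ranges: 0.377, 0.318, 0.107, 0.294, 0.290, 0.092, 0.034, 0.165, 0.378, 0.074, 0.221, 0.158, 0.009, 0.278, 0.442, 0.113; M̄R̄ = 3.3500 / 16 = 0.2094
LCL = X̄ − 3·M̄R̄/d₂ = 25.0884 − 3 × 0.2094 / 1.128 = 24.5316

24.53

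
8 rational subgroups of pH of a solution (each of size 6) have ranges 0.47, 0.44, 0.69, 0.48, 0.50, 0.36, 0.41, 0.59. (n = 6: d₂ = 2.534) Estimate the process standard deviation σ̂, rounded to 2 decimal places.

R̄ = (0.47 + 0.44 + 0.69 + 0.48 + 0.50 + 0.36 + 0.41 + 0.59) / 8 = 0.4925
σ̂ = R̄ / d₂ = 0.4925 / 2.534 = 0.1944

0.19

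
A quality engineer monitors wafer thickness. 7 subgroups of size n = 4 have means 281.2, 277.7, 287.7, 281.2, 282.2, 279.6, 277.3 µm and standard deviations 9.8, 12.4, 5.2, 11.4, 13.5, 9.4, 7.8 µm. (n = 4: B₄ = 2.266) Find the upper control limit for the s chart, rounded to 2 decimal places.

22.50

s̄ = (9.8 + 12.4 + 5.2 + 11.4 + 13.5 + 9.4 + 7.8) / 7 = 9.9286
UCL_s = B₄·s̄ = 2.266 × 9.9286 = 22.4981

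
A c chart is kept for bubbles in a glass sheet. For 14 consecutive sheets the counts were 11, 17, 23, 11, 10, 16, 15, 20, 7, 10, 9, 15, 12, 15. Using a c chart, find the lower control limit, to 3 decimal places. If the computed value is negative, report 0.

c̄ = (11 + 17 + 23 + 11 + 10 + 16 + 15 + 20 + 7 + 10 + 9 + 15 + 12 + 15) / 14 = 191 / 14 = 13.6429
LCL = c̄ − 3√c̄ = 13.6429 − 3 × 3.6936 = 2.5620

2.562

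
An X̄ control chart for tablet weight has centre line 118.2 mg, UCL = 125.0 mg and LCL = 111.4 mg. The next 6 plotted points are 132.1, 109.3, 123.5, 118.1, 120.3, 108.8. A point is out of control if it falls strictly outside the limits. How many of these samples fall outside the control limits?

Compare each point to [111.4, 125.0]: sample 1 = 132.1 > UCL; sample 2 = 109.3 < LCL; sample 6 = 108.8 < LCL.

3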